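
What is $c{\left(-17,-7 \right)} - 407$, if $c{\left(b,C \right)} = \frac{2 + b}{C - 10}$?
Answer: $- \frac{6904}{17} \approx -406.12$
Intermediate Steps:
$c{\left(b,C \right)} = \frac{2 + b}{-10 + C}$
$c{\left(-17,-7 \right)} - 407 = \frac{2 - 17}{-10 - 7} - 407 = \frac{1}{-17} \left(-15\right) - 407 = \left(- \frac{1}{17}\right) \left(-15\right) - 407 = \frac{15}{17} - 407 = - \frac{6904}{17}$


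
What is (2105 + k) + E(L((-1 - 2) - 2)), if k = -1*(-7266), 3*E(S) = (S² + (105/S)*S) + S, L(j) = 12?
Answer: 9458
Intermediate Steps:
E(S) = 35 + S/3 + S²/3 (E(S) = ((S² + (105/S)*S) + S)/3 = ((S² + 105) + S)/3 = ((105 + S²) + S)/3 = (105 + S + S²)/3 = 35 + S/3 + S²/3)
k = 7266
(2105 + k) + E(L((-1 - 2) - 2)) = (2105 + 7266) + (35 + (⅓)*12 + (⅓)*12²) = 9371 + (35 + 4 + (⅓)*144) = 9371 + (35 + 4 + 48) = 9371 + 87 = 9458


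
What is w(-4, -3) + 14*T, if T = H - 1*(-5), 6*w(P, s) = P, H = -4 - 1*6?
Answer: -212/3 ≈ -70.667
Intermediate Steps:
H = -10 (H = -4 - 6 = -10)
w(P, s) = P/6
T = -5 (T = -10 - 1*(-5) = -10 + 5 = -5)
w(-4, -3) + 14*T = (⅙)*(-4) + 14*(-5) = -⅔ - 70 = -212/3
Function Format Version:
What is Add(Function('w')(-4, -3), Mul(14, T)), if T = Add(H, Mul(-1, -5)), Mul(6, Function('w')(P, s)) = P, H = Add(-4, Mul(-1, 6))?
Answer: Rational(-212, 3) ≈ -70.667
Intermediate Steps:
H = -10 (H = Add(-4, -6) = -10)
Function('w')(P, s) = Mul(Rational(1, 6), P)
T = -5 (T = Add(-10, Mul(-1, -5)) = Add(-10, 5) = -5)
Add(Function('w')(-4, -3), Mul(14, T)) = Add(Mul(Rational(1, 6), -4), Mul(14, -5)) = Add(Rational(-2, 3), -70) = Rational(-212, 3)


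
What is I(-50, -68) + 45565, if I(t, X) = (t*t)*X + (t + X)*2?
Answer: -124671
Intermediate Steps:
I(t, X) = 2*X + 2*t + X*t² (I(t, X) = t²*X + (X + t)*2 = X*t² + (2*X + 2*t) = 2*X + 2*t + X*t²)
I(-50, -68) + 45565 = (2*(-68) + 2*(-50) - 68*(-50)²) + 45565 = (-136 - 100 - 68*2500) + 45565 = (-136 - 100 - 170000) + 45565 = -170236 + 45565 = -124671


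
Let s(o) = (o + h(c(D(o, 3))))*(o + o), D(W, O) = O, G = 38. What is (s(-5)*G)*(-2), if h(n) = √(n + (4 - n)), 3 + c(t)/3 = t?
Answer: -2280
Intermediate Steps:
c(t) = -9 + 3*t
h(n) = 2 (h(n) = √4 = 2)
s(o) = 2*o*(2 + o) (s(o) = (o + 2)*(o + o) = (2 + o)*(2*o) = 2*o*(2 + o))
(s(-5)*G)*(-2) = ((2*(-5)*(2 - 5))*38)*(-2) = ((2*(-5)*(-3))*38)*(-2) = (30*38)*(-2) = 1140*(-2) = -2280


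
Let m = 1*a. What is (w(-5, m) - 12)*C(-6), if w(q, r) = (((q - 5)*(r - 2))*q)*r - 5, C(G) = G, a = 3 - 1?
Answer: 102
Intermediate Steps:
a = 2
m = 2 (m = 1*2 = 2)
w(q, r) = -5 + q*r*(-5 + q)*(-2 + r) (w(q, r) = (((-5 + q)*(-2 + r))*q)*r - 5 = (q*(-5 + q)*(-2 + r))*r - 5 = q*r*(-5 + q)*(-2 + r) - 5 = -5 + q*r*(-5 + q)*(-2 + r))
(w(-5, m) - 12)*C(-6) = ((-5 + (-5)**2*2**2 - 5*(-5)*2**2 - 2*2*(-5)**2 + 10*(-5)*2) - 12)*(-6) = ((-5 + 25*4 - 5*(-5)*4 - 2*2*25 - 100) - 12)*(-6) = ((-5 + 100 + 100 - 100 - 100) - 12)*(-6) = (-5 - 12)*(-6) = -17*(-6) = 102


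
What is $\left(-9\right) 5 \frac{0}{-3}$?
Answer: $0$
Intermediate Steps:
$\left(-9\right) 5 \frac{0}{-3} = - 45 \cdot 0 \left(- \frac{1}{3}\right) = \left(-45\right) 0 = 0$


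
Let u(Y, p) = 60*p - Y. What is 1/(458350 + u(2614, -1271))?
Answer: 1/379476 ≈ 2.6352e-6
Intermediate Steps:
u(Y, p) = -Y + 60*p
1/(458350 + u(2614, -1271)) = 1/(458350 + (-1*2614 + 60*(-1271))) = 1/(458350 + (-2614 - 76260)) = 1/(458350 - 78874) = 1/379476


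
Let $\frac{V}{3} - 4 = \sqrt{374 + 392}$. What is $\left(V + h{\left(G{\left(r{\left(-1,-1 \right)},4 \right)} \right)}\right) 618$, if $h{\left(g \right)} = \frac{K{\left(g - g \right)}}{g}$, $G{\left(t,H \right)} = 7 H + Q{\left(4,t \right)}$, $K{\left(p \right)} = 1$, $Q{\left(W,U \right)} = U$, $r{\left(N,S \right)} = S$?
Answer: $\frac{66950}{9} + 1854 \sqrt{766} \approx 58752.0$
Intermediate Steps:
$G{\left(t,H \right)} = t + 7 H$ ($G{\left(t,H \right)} = 7 H + t = t + 7 H$)
$V = 12 + 3 \sqrt{766}$ ($V = 12 + 3 \sqrt{374 + 392} = 12 + 3 \sqrt{766} \approx 95.03$)
$h{\left(g \right)} = \frac{1}{g}$ ($h{\left(g \right)} = 1 \frac{1}{g} = \frac{1}{g}$)
$\left(V + h{\left(G{\left(r{\left(-1,-1 \right)},4 \right)} \right)}\right) 618 = \left(\left(12 + 3 \sqrt{766}\right) + \frac{1}{-1 + 7 \cdot 4}\right) 618 = \left(\left(12 + 3 \sqrt{766}\right) + \frac{1}{-1 + 28}\right) 618 = \left(\left(12 + 3 \sqrt{766}\right) + \frac{1}{27}\right) 618 = \left(\frac{325}{27} + 3 \sqrt{766}\right) 618 = \frac{66950}{9} + 1854 \sqrt{766}$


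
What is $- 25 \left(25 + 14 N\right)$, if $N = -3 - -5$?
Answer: $-1325$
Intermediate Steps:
$N = 2$ ($N = -3 + 5 = 2$)
$- 25 \left(25 + 14 N\right) = - 25 \left(25 + 14 \cdot 2\right) = - 25 \left(25 + 28\right) = \left(-25\right) 53 = -1325$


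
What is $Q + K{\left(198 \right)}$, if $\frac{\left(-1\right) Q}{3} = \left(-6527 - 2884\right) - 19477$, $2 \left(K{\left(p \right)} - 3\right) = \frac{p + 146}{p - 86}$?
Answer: $\frac{2426719}{28} \approx 86669.0$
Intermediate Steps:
$K{\left(p \right)} = 3 + \frac{146 + p}{2 \left(-86 + p\right)}$ ($K{\left(p \right)} = 3 + \frac{\left(p + 146\right) \frac{1}{p - 86}}{2} = 3 + \frac{\left(146 + p\right) \frac{1}{-86 + p}}{2} = 3 + \frac{\frac{1}{-86 + p} \left(146 + p\right)}{2} = 3 + \frac{146 + p}{2 \left(-86 + p\right)}$)
$Q = 86664$ ($Q = - 3 \left(\left(-6527 - 2884\right) - 19477\right) = - 3 \left(-9411 - 19477\right) = \left(-3\right) \left(-28888\right) = 86664$)
$Q + K{\left(198 \right)} = 86664 + \frac{-370 + 7 \cdot 198}{2 \left(-86 + 198\right)} = 86664 + \frac{-370 + 1386}{2 \cdot 112} = 86664 + \frac{1}{2} \cdot \frac{1}{112} \cdot 1016 = 86664 + \frac{127}{28} = \frac{2426719}{28}$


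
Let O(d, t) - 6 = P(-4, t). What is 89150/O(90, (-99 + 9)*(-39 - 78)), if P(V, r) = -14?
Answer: -44575/4 ≈ -11144.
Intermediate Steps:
O(d, t) = -8 (O(d, t) = 6 - 14 = -8)
89150/O(90, (-99 + 9)*(-39 - 78)) = 89150/(-8) = 89150*(-⅛) = -44575/4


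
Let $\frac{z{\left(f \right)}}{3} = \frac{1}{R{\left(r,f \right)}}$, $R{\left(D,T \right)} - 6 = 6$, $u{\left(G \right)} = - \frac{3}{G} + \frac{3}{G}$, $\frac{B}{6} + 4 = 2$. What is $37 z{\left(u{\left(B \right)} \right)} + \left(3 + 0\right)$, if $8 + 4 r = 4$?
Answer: $\frac{49}{4} \approx 12.25$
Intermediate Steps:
$B = -12$ ($B = -24 + 6 \cdot 2 = -24 + 12 = -12$)
$r = -1$ ($r = -2 + \frac{1}{4} \cdot 4 = -2 + 1 = -1$)
$u{\left(G \right)} = 0$
$R{\left(D,T \right)} = 12$ ($R{\left(D,T \right)} = 6 + 6 = 12$)
$z{\left(f \right)} = \frac{1}{4}$ ($z{\left(f \right)} = \frac{3}{12} = 3 \cdot \frac{1}{12} = \frac{1}{4}$)
$37 z{\left(u{\left(B \right)} \right)} + \left(3 + 0\right) = 37 \cdot \frac{1}{4} + \left(3 + 0\right) = \frac{37}{4} + 3 = \frac{49}{4}$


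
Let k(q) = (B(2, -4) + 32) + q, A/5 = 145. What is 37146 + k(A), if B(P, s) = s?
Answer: 37899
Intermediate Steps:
A = 725 (A = 5*145 = 725)
k(q) = 28 + q (k(q) = (-4 + 32) + q = 28 + q)
37146 + k(A) = 37146 + (28 + 725) = 37146 + 753 = 37899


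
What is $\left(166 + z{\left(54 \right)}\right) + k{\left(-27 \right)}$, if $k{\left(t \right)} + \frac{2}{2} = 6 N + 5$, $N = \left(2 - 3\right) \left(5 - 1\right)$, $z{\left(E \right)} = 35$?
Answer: $181$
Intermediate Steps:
$N = -4$ ($N = \left(-1\right) 4 = -4$)
$k{\left(t \right)} = -20$ ($k{\left(t \right)} = -1 + \left(6 \left(-4\right) + 5\right) = -1 + \left(-24 + 5\right) = -1 - 19 = -20$)
$\left(166 + z{\left(54 \right)}\right) + k{\left(-27 \right)} = \left(166 + 35\right) - 20 = 201 - 20 = 181$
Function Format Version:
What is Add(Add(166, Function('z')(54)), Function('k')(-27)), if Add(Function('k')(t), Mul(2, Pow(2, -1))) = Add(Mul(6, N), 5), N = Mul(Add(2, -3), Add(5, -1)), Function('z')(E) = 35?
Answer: 181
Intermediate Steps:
N = -4 (N = Mul(-1, 4) = -4)
Function('k')(t) = -20 (Function('k')(t) = Add(-1, Add(Mul(6, -4), 5)) = Add(-1, Add(-24, 5)) = Add(-1, -19) = -20)
Add(Add(166, Function('z')(54)), Function('k')(-27)) = Add(Add(166, 35), -20) = Add(201, -20) = 181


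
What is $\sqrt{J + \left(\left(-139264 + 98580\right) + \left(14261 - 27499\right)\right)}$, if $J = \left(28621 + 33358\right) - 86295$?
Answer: $i \sqrt{78238} \approx 279.71 i$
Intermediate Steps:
$J = -24316$ ($J = 61979 - 86295 = -24316$)
$\sqrt{J + \left(\left(-139264 + 98580\right) + \left(14261 - 27499\right)\right)} = \sqrt{-24316 + \left(\left(-139264 + 98580\right) + \left(14261 - 27499\right)\right)} = \sqrt{-24316 - 53922} = \sqrt{-78238} = i \sqrt{78238}$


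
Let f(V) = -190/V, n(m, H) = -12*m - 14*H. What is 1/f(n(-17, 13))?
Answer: -11/95 ≈ -0.11579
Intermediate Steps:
n(m, H) = -14*H - 12*m
1/f(n(-17, 13)) = 1/(-190/(-14*13 - 12*(-17))) = 1/(-190/(-182 + 204)) = 1/(-190/22) = 1/(-190*1/22) = 1/(-95/11) = -11/95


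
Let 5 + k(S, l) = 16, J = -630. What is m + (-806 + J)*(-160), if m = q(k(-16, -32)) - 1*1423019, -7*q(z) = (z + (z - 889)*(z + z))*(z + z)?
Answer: -7928103/7 ≈ -1.1326e+6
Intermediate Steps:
k(S, l) = 11 (k(S, l) = -5 + 16 = 11)
q(z) = -2*z*(z + 2*z*(-889 + z))/7 (q(z) = -(z + (z - 889)*(z + z))*(z + z)/7 = -(z + (-889 + z)*(2*z))*2*z/7 = -(z + 2*z*(-889 + z))*2*z/7 = -2*z*(z + 2*z*(-889 + z))/7)
m = -9536423/7 (m = (2/7)*11²*(1777 - 2*11) - 1*1423019 = (2/7)*121*(1777 - 22) - 1423019 = (2/7)*121*1755 - 1423019 = 424710/7 - 1423019 = -9536423/7 ≈ -1.3623e+6)
m + (-806 + J)*(-160) = -9536423/7 + (-806 - 630)*(-160) = -9536423/7 - 1436*(-160) = -9536423/7 + 229760 = -7928103/7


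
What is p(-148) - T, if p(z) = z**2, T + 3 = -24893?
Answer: 46800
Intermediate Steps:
T = -24896 (T = -3 - 24893 = -24896)
p(-148) - T = (-148)**2 - 1*(-24896) = 21904 + 24896 = 46800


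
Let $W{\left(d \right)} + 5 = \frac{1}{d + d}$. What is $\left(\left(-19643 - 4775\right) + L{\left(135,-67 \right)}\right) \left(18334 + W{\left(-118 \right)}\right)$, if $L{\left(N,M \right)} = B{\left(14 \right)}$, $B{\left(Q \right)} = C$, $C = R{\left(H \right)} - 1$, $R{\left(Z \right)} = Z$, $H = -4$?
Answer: $- \frac{105645178989}{236} \approx -4.4765 \cdot 10^{8}$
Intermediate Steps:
$W{\left(d \right)} = -5 + \frac{1}{2 d}$ ($W{\left(d \right)} = -5 + \frac{1}{d + d} = -5 + \frac{1}{2 d}$)
$C = -5$ ($C = -4 - 1 = -5$)
$B{\left(Q \right)} = -5$
$L{\left(N,M \right)} = -5$
$\left(\left(-19643 - 4775\right) + L{\left(135,-67 \right)}\right) \left(18334 + W{\left(-118 \right)}\right) = \left(\left(-19643 - 4775\right) - 5\right) \left(18334 - \left(5 - \frac{1}{2 \left(-118\right)}\right)\right) = \left(-24418 - 5\right) \left(18334 + \left(-5 + \frac{1}{2} \left(- \frac{1}{118}\right)\right)\right) = - 24423 \left(18334 - \frac{1181}{236}\right) = \left(-24423\right) \frac{4325643}{236} = - \frac{105645178989}{236}$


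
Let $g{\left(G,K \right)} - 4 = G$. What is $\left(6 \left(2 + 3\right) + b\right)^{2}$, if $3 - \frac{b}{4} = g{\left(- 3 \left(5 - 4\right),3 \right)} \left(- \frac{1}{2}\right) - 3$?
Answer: $3136$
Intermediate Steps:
$g{\left(G,K \right)} = 4 + G$
$b = 26$ ($b = 12 - 4 \left(\left(4 - 3 \left(5 - 4\right)\right) \left(- \frac{1}{2}\right) - 3\right) = 12 - 4 \left(\left(4 - 3\right) \left(\left(-1\right) \frac{1}{2}\right) - 3\right) = 12 - 4 \left(\left(4 - 3\right) \left(- \frac{1}{2}\right) - 3\right) = 12 - 4 \left(1 \left(- \frac{1}{2}\right) - 3\right) = 12 - 4 \left(- \frac{1}{2} - 3\right) = 12 - -14 = 12 + 14 = 26$)
$\left(6 \left(2 + 3\right) + b\right)^{2} = \left(6 \left(2 + 3\right) + 26\right)^{2} = \left(6 \cdot 5 + 26\right)^{2} = \left(30 + 26\right)^{2} = 56^{2} = 3136$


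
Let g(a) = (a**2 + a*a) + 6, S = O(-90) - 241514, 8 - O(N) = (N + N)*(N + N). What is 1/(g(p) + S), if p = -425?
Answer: 1/87350 ≈ 1.1448e-5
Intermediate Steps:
O(N) = 8 - 4*N**2 (O(N) = 8 - (N + N)*(N + N) = 8 - 2*N*2*N = 8 - 4*N**2)
S = -273906 (S = (8 - 4*(-90)**2) - 241514 = (8 - 4*8100) - 241514 = (8 - 32400) - 241514 = -32392 - 241514 = -273906)
g(a) = 6 + 2*a**2 (g(a) = (a**2 + a**2) + 6 = 2*a**2 + 6 = 6 + 2*a**2)
1/(g(p) + S) = 1/((6 + 2*(-425)**2) - 273906) = 1/((6 + 2*180625) - 273906) = 1/((6 + 361250) - 273906) = 1/(361256 - 273906) = 1/87350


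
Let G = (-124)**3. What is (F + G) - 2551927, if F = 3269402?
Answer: -1189149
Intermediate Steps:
G = -1906624
(F + G) - 2551927 = (3269402 - 1906624) - 2551927 = 1362778 - 2551927 = -1189149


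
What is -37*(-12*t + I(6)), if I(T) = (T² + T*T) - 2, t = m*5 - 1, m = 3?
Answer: 3626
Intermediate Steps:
t = 14 (t = 3*5 - 1 = 15 - 1 = 14)
I(T) = -2 + 2*T² (I(T) = (T² + T²) - 2 = 2*T² - 2 = -2 + 2*T²)
-37*(-12*t + I(6)) = -37*(-12*14 + (-2 + 2*6²)) = -37*(-168 + (-2 + 2*36)) = -37*(-168 + (-2 + 72)) = -37*(-168 + 70) = -37*(-98) = 3626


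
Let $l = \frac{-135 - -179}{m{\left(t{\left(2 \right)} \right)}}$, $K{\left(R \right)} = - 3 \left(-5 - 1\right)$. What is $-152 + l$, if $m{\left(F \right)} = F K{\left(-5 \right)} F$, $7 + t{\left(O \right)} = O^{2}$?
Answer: $- \frac{12290}{81} \approx -151.73$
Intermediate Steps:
$t{\left(O \right)} = -7 + O^{2}$
$K{\left(R \right)} = 18$ ($K{\left(R \right)} = \left(-3\right) \left(-6\right) = 18$)
$m{\left(F \right)} = 18 F^{2}$ ($m{\left(F \right)} = F 18 F = 18 F F = 18 F^{2}$)
$l = \frac{22}{81}$ ($l = \frac{-135 - -179}{18 \left(-7 + 2^{2}\right)^{2}} = \frac{-135 + 179}{18 \left(-7 + 4\right)^{2}} = \frac{44}{18 \left(-3\right)^{2}} = \frac{44}{18 \cdot 9} = \frac{44}{162} = 44 \cdot \frac{1}{162} = \frac{22}{81} \approx 0.27161$)
$-152 + l = -152 + \frac{22}{81} = - \frac{12290}{81}$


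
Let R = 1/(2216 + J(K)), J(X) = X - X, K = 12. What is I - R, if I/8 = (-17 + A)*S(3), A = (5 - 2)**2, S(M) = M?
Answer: -425473/2216 ≈ -192.00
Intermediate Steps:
J(X) = 0
A = 9 (A = 3**2 = 9)
I = -192 (I = 8*((-17 + 9)*3) = 8*(-8*3) = 8*(-24) = -192)
R = 1/2216 (R = 1/(2216 + 0) = 1/2216 ≈ 0.00045126)
I - R = -192 - 1*1/2216 = -192 - 1/2216 = -425473/2216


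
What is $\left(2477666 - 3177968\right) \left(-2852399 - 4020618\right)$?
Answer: $4813187551134$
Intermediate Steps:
$\left(2477666 - 3177968\right) \left(-2852399 - 4020618\right) = \left(-700302\right) \left(-6873017\right) = 4813187551134$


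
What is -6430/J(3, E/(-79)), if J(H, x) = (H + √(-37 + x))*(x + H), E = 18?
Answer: -20064815/133298 + 253985*I*√232339/399894 ≈ -150.53 + 306.14*I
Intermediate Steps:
J(H, x) = (H + x)*(H + √(-37 + x)) (J(H, x) = (H + √(-37 + x))*(H + x) = (H + x)*(H + √(-37 + x)))
-6430/J(3, E/(-79)) = -6430/(3² + 3*(18/(-79)) + 3*√(-37 + 18/(-79)) + (18/(-79))*√(-37 + 18/(-79))) = -6430/(9 + 3*(18*(-1/79)) + 3*√(-37 + 18*(-1/79)) + (18*(-1/79))*√(-37 + 18*(-1/79))) = -6430/(9 + 3*(-18/79) + 3*√(-37 - 18/79) - 18*√(-37 - 18/79)/79) = -6430/(9 - 54/79 + 3*√(-2941/79) - 18*I*√232339/6241) = -6430/(9 - 54/79 + 3*(I*√232339/79) - 18*I*√232339/6241) = -6430/(9 - 54/79 + 3*I*√232339/79 - 18*I*√232339/6241) = -6430/(657/79 + 219*I*√232339/6241)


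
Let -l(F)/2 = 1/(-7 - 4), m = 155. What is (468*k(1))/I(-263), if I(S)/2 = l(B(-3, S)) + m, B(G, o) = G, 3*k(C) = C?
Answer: 286/569 ≈ 0.50264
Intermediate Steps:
k(C) = C/3
l(F) = 2/11 (l(F) = -2/(-7 - 4) = -2/(-11) = -2*(-1/11) = 2/11)
I(S) = 3414/11 (I(S) = 2*(2/11 + 155) = 2*(1707/11) = 3414/11)
(468*k(1))/I(-263) = (468*((⅓)*1))/(3414/11) = (468*(⅓))*(11/3414) = 156*(11/3414) = 286/569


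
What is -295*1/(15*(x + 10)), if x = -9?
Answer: -59/3 ≈ -19.667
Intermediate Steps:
-295*1/(15*(x + 10)) = -295*1/(15*(-9 + 10)) = -295/(1*15) = -295/15 = -295*1/15 = -59/3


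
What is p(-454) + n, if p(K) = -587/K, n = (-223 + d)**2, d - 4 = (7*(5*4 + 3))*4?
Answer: 82004337/454 ≈ 1.8063e+5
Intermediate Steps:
d = 648 (d = 4 + (7*(5*4 + 3))*4 = 4 + (7*(20 + 3))*4 = 4 + (7*23)*4 = 4 + 161*4 = 4 + 644 = 648)
n = 180625 (n = (-223 + 648)**2 = 425**2 = 180625)
p(-454) + n = -587/(-454) + 180625 = -587*(-1/454) + 180625 = 587/454 + 180625 = 82004337/454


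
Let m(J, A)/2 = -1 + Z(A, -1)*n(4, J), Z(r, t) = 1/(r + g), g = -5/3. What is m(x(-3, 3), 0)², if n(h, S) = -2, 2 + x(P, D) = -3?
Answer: 4/25 ≈ 0.16000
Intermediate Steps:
x(P, D) = -5 (x(P, D) = -2 - 3 = -5)
g = -5/3 (g = -5*⅓ = -5/3 ≈ -1.6667)
Z(r, t) = 1/(-5/3 + r) (Z(r, t) = 1/(r - 5/3) = 1/(-5/3 + r))
m(J, A) = -2 - 12/(-5 + 3*A) (m(J, A) = 2*(-1 + (3/(-5 + 3*A))*(-2)) = 2*(-1 - 6/(-5 + 3*A)) = -2 - 12/(-5 + 3*A))
m(x(-3, 3), 0)² = (2*(-1 - 3*0)/(-5 + 3*0))² = (2*(-1 + 0)/(-5 + 0))² = (2*(-1)/(-5))² = (2*(-⅕)*(-1))² = (⅖)² = 4/25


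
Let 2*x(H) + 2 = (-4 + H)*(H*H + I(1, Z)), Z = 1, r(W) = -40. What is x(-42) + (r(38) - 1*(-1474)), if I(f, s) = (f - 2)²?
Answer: -39162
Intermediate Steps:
I(f, s) = (-2 + f)²
x(H) = -1 + (1 + H²)*(-4 + H)/2 (x(H) = -1 + ((-4 + H)*(H*H + (-2 + 1)²))/2 = -1 + ((-4 + H)*(H² + (-1)²))/2 = -1 + ((-4 + H)*(H² + 1))/2 = -1 + ((-4 + H)*(1 + H²))/2 = -1 + ((1 + H²)*(-4 + H))/2 = -1 + (1 + H²)*(-4 + H)/2)
x(-42) + (r(38) - 1*(-1474)) = (-3 + (½)*(-42) + (½)*(-42)³ - 2*(-42)²) + (-40 - 1*(-1474)) = (-3 - 21 + (½)*(-74088) - 2*1764) + (-40 + 1474) = (-3 - 21 - 37044 - 3528) + 1434 = -40596 + 1434 = -39162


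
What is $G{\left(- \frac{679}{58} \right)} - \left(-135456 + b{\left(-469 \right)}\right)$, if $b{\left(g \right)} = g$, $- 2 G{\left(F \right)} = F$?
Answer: $\frac{15767979}{116} \approx 1.3593 \cdot 10^{5}$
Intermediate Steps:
$G{\left(F \right)} = - \frac{F}{2}$
$G{\left(- \frac{679}{58} \right)} - \left(-135456 + b{\left(-469 \right)}\right) = - \frac{\left(-679\right) \frac{1}{58}}{2} - \left(-135456 - 469\right) = - \frac{\left(-679\right) \frac{1}{58}}{2} - -135925 = \left(- \frac{1}{2}\right) \left(- \frac{679}{58}\right) + 135925 = \frac{679}{116} + 135925 = \frac{15767979}{116}$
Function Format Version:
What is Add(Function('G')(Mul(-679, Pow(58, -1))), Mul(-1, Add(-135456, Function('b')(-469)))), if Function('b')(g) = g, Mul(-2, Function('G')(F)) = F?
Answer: Rational(15767979, 116) ≈ 1.3593e+5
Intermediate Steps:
Function('G')(F) = Mul(Rational(-1, 2), F)
Add(Function('G')(Mul(-679, Pow(58, -1))), Mul(-1, Add(-135456, Function('b')(-469)))) = Add(Mul(Rational(-1, 2), Mul(-679, Pow(58, -1))), Mul(-1, Add(-135456, -469))) = Add(Mul(Rational(-1, 2), Mul(-679, Rational(1, 58))), Mul(-1, -135925)) = Add(Mul(Rational(-1, 2), Rational(-679, 58)), 135925) = Add(Rational(679, 116), 135925) = Rational(15767979, 116)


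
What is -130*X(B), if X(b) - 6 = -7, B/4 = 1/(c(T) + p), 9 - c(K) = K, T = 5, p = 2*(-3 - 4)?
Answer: 130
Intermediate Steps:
p = -14 (p = 2*(-7) = -14)
c(K) = 9 - K
B = -⅖ (B = 4/((9 - 1*5) - 14) = 4/((9 - 5) - 14) = 4/(4 - 14) = 4/(-10) = 4*(-⅒) = -⅖ ≈ -0.40000)
X(b) = -1 (X(b) = 6 - 7 = -1)
-130*X(B) = -130*(-1) = 130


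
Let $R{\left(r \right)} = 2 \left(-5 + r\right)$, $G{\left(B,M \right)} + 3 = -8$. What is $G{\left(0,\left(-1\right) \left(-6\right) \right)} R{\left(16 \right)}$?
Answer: $-242$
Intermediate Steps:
$G{\left(B,M \right)} = -11$ ($G{\left(B,M \right)} = -3 - 8 = -11$)
$R{\left(r \right)} = -10 + 2 r$
$G{\left(0,\left(-1\right) \left(-6\right) \right)} R{\left(16 \right)} = - 11 \left(-10 + 2 \cdot 16\right) = - 11 \left(-10 + 32\right) = \left(-11\right) 22 = -242$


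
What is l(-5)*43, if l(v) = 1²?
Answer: 43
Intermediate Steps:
l(v) = 1
l(-5)*43 = 1*43 = 43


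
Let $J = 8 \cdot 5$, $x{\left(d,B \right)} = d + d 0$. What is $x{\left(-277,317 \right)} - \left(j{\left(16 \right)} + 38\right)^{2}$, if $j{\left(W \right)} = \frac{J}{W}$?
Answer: $- \frac{7669}{4} \approx -1917.3$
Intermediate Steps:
$x{\left(d,B \right)} = d$ ($x{\left(d,B \right)} = d + 0 = d$)
$J = 40$
$j{\left(W \right)} = \frac{40}{W}$
$x{\left(-277,317 \right)} - \left(j{\left(16 \right)} + 38\right)^{2} = -277 - \left(\frac{40}{16} + 38\right)^{2} = -277 - \left(40 \cdot \frac{1}{16} + 38\right)^{2} = -277 - \left(\frac{5}{2} + 38\right)^{2} = -277 - \left(\frac{81}{2}\right)^{2} = -277 - \frac{6561}{4} = - \frac{7669}{4}$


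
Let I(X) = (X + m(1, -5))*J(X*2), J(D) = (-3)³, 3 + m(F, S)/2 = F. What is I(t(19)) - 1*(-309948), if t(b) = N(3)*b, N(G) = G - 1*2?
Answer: 309543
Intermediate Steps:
m(F, S) = -6 + 2*F
N(G) = -2 + G (N(G) = G - 2 = -2 + G)
t(b) = b (t(b) = (-2 + 3)*b = 1*b = b)
J(D) = -27
I(X) = 108 - 27*X (I(X) = (X + (-6 + 2*1))*(-27) = (X + (-6 + 2))*(-27) = (X - 4)*(-27) = (-4 + X)*(-27) = 108 - 27*X)
I(t(19)) - 1*(-309948) = (108 - 27*19) - 1*(-309948) = (108 - 513) + 309948 = -405 + 309948 = 309543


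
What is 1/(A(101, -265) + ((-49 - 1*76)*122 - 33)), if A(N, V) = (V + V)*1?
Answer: -1/15813 ≈ -6.3239e-5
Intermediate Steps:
A(N, V) = 2*V (A(N, V) = (2*V)*1 = 2*V)
1/(A(101, -265) + ((-49 - 1*76)*122 - 33)) = 1/(2*(-265) + ((-49 - 1*76)*122 - 33)) = 1/(-530 + ((-49 - 76)*122 - 33)) = 1/(-530 + (-125*122 - 33)) = 1/(-530 + (-15250 - 33)) = 1/(-530 - 15283) = 1/(-15813) = -1/15813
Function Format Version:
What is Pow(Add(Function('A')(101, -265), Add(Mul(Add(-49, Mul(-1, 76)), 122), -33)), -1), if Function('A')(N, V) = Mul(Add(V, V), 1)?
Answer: Rational(-1, 15813) ≈ -6.3239e-5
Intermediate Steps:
Function('A')(N, V) = Mul(2, V) (Function('A')(N, V) = Mul(Mul(2, V), 1) = Mul(2, V))
Pow(Add(Function('A')(101, -265), Add(Mul(Add(-49, Mul(-1, 76)), 122), -33)), -1) = Pow(Add(Mul(2, -265), Add(Mul(Add(-49, Mul(-1, 76)), 122), -33)), -1) = Pow(Add(-530, Add(Mul(Add(-49, -76), 122), -33)), -1) = Pow(Add(-530, Add(Mul(-125, 122), -33)), -1) = Pow(Add(-530, Add(-15250, -33)), -1) = Pow(Add(-530, -15283), -1) = Pow(-15813, -1) = Rational(-1, 15813)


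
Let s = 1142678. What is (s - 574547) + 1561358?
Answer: 2129489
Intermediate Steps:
(s - 574547) + 1561358 = (1142678 - 574547) + 1561358 = 568131 + 1561358 = 2129489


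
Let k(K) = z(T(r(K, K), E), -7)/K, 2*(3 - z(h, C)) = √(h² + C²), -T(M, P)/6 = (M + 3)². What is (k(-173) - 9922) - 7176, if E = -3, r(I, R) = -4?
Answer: -2957957/173 + √85/346 ≈ -17098.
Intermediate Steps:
T(M, P) = -6*(3 + M)² (T(M, P) = -6*(M + 3)² = -6*(3 + M)²)
z(h, C) = 3 - √(C² + h²)/2 (z(h, C) = 3 - √(h² + C²)/2 = 3 - √(C² + h²)/2)
k(K) = (3 - √85/2)/K (k(K) = (3 - √((-7)² + (-6*(3 - 4)²)²)/2)/K = (3 - √(49 + (-6*(-1)²)²)/2)/K = (3 - √(49 + (-6*1)²)/2)/K = (3 - √(49 + (-6)²)/2)/K = (3 - √(49 + 36)/2)/K = (3 - √85/2)/K)
(k(-173) - 9922) - 7176 = ((½)*(6 - √85)/(-173) - 9922) - 7176 = ((½)*(-1/173)*(6 - √85) - 9922) - 7176 = ((-3/173 + √85/346) - 9922) - 7176 = (-1716509/173 + √85/346) - 7176 = -2957957/173 + √85/346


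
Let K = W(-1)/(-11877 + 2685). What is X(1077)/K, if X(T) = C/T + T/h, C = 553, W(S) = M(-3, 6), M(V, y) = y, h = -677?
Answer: 1203459536/729129 ≈ 1650.5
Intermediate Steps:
W(S) = 6
X(T) = 553/T - T/677 (X(T) = 553/T + T/(-677) = 553/T + T*(-1/677) = 553/T - T/677)
K = -1/1532 (K = 6/(-11877 + 2685) = 6/(-9192) = -1/9192*6 = -1/1532 ≈ -0.00065274)
X(1077)/K = (553/1077 - 1/677*1077)/(-1/1532) = (553*(1/1077) - 1077/677)*(-1532) = (553/1077 - 1077/677)*(-1532) = -785548/729129*(-1532) = 1203459536/729129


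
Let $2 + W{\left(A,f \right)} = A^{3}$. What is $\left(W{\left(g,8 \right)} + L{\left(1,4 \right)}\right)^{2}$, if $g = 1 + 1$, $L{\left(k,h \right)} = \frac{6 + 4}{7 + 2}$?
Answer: $\frac{4096}{81} \approx 50.568$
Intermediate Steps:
$L{\left(k,h \right)} = \frac{10}{9}$
$g = 2$
$W{\left(A,f \right)} = -2 + A^{3}$
$\left(W{\left(g,8 \right)} + L{\left(1,4 \right)}\right)^{2} = \left(\left(-2 + 2^{3}\right) + \frac{10}{9}\right)^{2} = \left(\left(-2 + 8\right) + \frac{10}{9}\right)^{2} = \left(6 + \frac{10}{9}\right)^{2} = \left(\frac{64}{9}\right)^{2} = \frac{4096}{81}$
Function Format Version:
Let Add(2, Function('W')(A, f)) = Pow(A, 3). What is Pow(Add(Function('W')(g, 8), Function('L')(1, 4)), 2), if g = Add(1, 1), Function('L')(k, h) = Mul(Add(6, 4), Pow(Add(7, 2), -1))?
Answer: Rational(4096, 81) ≈ 50.568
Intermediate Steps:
Function('L')(k, h) = Rational(10, 9) (Function('L')(k, h) = Mul(10, Pow(9, -1)) = Mul(10, Rational(1, 9)) = Rational(10, 9))
g = 2
Function('W')(A, f) = Add(-2, Pow(A, 3))
Pow(Add(Function('W')(g, 8), Function('L')(1, 4)), 2) = Pow(Add(Add(-2, Pow(2, 3)), Rational(10, 9)), 2) = Pow(Add(Add(-2, 8), Rational(10, 9)), 2) = Pow(Add(6, Rational(10, 9)), 2) = Pow(Rational(64, 9), 2) = Rational(4096, 81)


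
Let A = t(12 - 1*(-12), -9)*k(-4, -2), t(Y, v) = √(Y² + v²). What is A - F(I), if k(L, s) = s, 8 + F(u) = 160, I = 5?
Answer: -152 - 6*√73 ≈ -203.26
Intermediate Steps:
F(u) = 152 (F(u) = -8 + 160 = 152)
A = -6*√73 (A = √((12 - 1*(-12))² + (-9)²)*(-2) = √((12 + 12)² + 81)*(-2) = √(24² + 81)*(-2) = √(576 + 81)*(-2) = √657*(-2) = (3*√73)*(-2) = -6*√73 ≈ -51.264)
A - F(I) = -6*√73 - 1*152 = -6*√73 - 152 = -152 - 6*√73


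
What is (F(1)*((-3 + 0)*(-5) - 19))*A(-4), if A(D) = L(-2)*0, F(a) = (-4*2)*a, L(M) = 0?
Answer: 0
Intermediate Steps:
F(a) = -8*a
A(D) = 0 (A(D) = 0*0 = 0)
(F(1)*((-3 + 0)*(-5) - 19))*A(-4) = ((-8*1)*((-3 + 0)*(-5) - 19))*0 = -8*(-3*(-5) - 19)*0 = -8*(15 - 19)*0 = -8*(-4)*0 = 32*0 = 0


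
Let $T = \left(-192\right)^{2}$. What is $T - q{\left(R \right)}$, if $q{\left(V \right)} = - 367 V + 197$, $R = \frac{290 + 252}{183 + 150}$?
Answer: $\frac{12409025}{333} \approx 37264.0$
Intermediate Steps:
$R = \frac{542}{333} \approx 1.6276$
$q{\left(V \right)} = 197 - 367 V$
$T = 36864$
$T - q{\left(R \right)} = 36864 - \left(197 - \frac{198914}{333}\right) = 36864 - - \frac{133313}{333} = 36864 + \frac{133313}{333} = \frac{12409025}{333}$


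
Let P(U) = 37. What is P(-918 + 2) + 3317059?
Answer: 3317096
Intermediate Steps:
P(-918 + 2) + 3317059 = 37 + 3317059 = 3317096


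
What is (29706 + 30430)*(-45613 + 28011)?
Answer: -1058513872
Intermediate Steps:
(29706 + 30430)*(-45613 + 28011) = 60136*(-17602) = -1058513872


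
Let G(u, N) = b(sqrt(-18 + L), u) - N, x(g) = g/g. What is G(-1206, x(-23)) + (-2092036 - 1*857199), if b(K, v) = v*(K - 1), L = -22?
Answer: -2948030 - 2412*I*sqrt(10) ≈ -2.948e+6 - 7627.4*I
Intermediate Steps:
x(g) = 1
b(K, v) = v*(-1 + K)
G(u, N) = -N + u*(-1 + 2*I*sqrt(10)) (G(u, N) = u*(-1 + sqrt(-18 - 22)) - N = u*(-1 + sqrt(-40)) - N = u*(-1 + 2*I*sqrt(10)) - N = -N + u*(-1 + 2*I*sqrt(10)))
G(-1206, x(-23)) + (-2092036 - 1*857199) = (-1*1 - 1*(-1206) + 2*I*(-1206)*sqrt(10)) + (-2092036 - 1*857199) = (-1 + 1206 - 2412*I*sqrt(10)) + (-2092036 - 857199) = (1205 - 2412*I*sqrt(10)) - 2949235 = -2948030 - 2412*I*sqrt(10)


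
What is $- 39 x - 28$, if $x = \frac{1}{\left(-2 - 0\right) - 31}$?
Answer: $- \frac{295}{11} \approx -26.818$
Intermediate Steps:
$x = - \frac{1}{33}$ ($x = \frac{1}{\left(-2 + 0\right) - 31} = \frac{1}{-2 - 31} = \frac{1}{-33} = - \frac{1}{33} \approx -0.030303$)
$- 39 x - 28 = \left(-39\right) \left(- \frac{1}{33}\right) - 28 = \frac{13}{11} - 28 = - \frac{295}{11}$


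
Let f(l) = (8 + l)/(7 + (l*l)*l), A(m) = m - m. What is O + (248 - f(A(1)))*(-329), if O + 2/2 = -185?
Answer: -81402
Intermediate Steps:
A(m) = 0
O = -186 (O = -1 - 185 = -186)
f(l) = (8 + l)/(7 + l**3) (f(l) = (8 + l)/(7 + l**2*l) = (8 + l)/(7 + l**3))
O + (248 - f(A(1)))*(-329) = -186 + (248 - (8 + 0)/(7 + 0**3))*(-329) = -186 + (248 - 8/(7 + 0))*(-329) = -186 + (248 - 8/7)*(-329) = -186 + (1728/7)*(-329) = -186 - 81216 = -81402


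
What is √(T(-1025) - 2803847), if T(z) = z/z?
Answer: I*√2803846 ≈ 1674.5*I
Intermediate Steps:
T(z) = 1
√(T(-1025) - 2803847) = √(1 - 2803847) = √(-2803846) = I*√2803846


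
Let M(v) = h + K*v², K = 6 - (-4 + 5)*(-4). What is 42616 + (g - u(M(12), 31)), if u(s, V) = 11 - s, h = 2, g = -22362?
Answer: 21685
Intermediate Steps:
K = 10 (K = 6 - (-4) = 6 - 1*(-4) = 6 + 4 = 10)
M(v) = 2 + 10*v²
42616 + (g - u(M(12), 31)) = 42616 + (-22362 - (11 - (2 + 10*12²))) = 42616 + (-22362 - (11 - (2 + 10*144))) = 42616 + (-22362 - (11 - (2 + 1440))) = 42616 + (-22362 - (11 - 1*1442)) = 42616 + (-22362 - (11 - 1442)) = 42616 + (-22362 - 1*(-1431)) = 42616 + (-22362 + 1431) = 42616 - 20931 = 21685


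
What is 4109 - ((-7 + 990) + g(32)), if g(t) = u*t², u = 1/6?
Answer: 8866/3 ≈ 2955.3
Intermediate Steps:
u = ⅙ ≈ 0.16667
g(t) = t²/6
4109 - ((-7 + 990) + g(32)) = 4109 - ((-7 + 990) + (⅙)*32²) = 4109 - (983 + (⅙)*1024) = 4109 - (983 + 512/3) = 4109 - 1*3461/3 = 4109 - 3461/3 = 8866/3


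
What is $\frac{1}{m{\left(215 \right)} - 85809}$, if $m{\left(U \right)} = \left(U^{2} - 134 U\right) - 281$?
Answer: $- \frac{1}{68675} \approx -1.4561 \cdot 10^{-5}$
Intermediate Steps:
$m{\left(U \right)} = -281 + U^{2} - 134 U$
$\frac{1}{m{\left(215 \right)} - 85809} = \frac{1}{\left(-281 + 215^{2} - 28810\right) - 85809} = \frac{1}{\left(-281 + 46225 - 28810\right) - 85809} = \frac{1}{17134 - 85809} = \frac{1}{-68675} = - \frac{1}{68675}$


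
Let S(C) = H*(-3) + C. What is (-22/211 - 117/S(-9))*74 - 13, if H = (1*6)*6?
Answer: 11243/211 ≈ 53.284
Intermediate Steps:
H = 36 (H = 6*6 = 36)
S(C) = -108 + C (S(C) = 36*(-3) + C = -108 + C)
(-22/211 - 117/S(-9))*74 - 13 = (-22/211 - 117/(-108 - 9))*74 - 13 = (-22*1/211 - 117/(-117))*74 - 13 = (-22/211 - 117*(-1/117))*74 - 13 = (-22/211 + 1)*74 - 13 = (189/211)*74 - 13 = 13986/211 - 13 = 11243/211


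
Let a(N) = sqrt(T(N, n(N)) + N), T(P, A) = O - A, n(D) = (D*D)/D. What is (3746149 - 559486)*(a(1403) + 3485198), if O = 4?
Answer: 11106157887600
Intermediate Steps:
n(D) = D (n(D) = D**2/D = D)
T(P, A) = 4 - A
a(N) = 2 (a(N) = sqrt((4 - N) + N) = sqrt(4) = 2)
(3746149 - 559486)*(a(1403) + 3485198) = (3746149 - 559486)*(2 + 3485198) = 3186663*3485200 = 11106157887600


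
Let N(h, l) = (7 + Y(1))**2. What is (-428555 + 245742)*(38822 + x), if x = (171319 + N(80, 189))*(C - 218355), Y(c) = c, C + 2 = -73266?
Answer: 9136844891278831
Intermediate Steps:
C = -73268 (C = -2 - 73266 = -73268)
N(h, l) = 64 (N(h, l) = (7 + 1)**2 = 8**2 = 64)
x = -49979224609 (x = (171319 + 64)*(-73268 - 218355) = 171383*(-291623) = -49979224609)
(-428555 + 245742)*(38822 + x) = (-428555 + 245742)*(38822 - 49979224609) = -182813*(-49979185787) = 9136844891278831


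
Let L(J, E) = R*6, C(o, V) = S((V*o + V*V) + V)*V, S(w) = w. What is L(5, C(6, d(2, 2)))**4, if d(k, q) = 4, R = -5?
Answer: 810000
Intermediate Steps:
C(o, V) = V*(V + V**2 + V*o) (C(o, V) = ((V*o + V*V) + V)*V = ((V*o + V**2) + V)*V = ((V**2 + V*o) + V)*V = (V + V**2 + V*o)*V = V*(V + V**2 + V*o))
L(J, E) = -30 (L(J, E) = -5*6 = -30)
L(5, C(6, d(2, 2)))**4 = (-30)**4 = 810000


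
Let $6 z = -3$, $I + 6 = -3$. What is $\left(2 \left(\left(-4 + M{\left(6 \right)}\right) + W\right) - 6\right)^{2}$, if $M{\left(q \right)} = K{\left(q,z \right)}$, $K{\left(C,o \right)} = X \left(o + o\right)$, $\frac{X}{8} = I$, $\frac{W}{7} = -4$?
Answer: $5476$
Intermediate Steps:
$I = -9$ ($I = -6 - 3 = -9$)
$W = -28$ ($W = 7 \left(-4\right) = -28$)
$z = - \frac{1}{2}$ ($z = \frac{1}{6} \left(-3\right) = - \frac{1}{2} \approx -0.5$)
$X = -72$ ($X = 8 \left(-9\right) = -72$)
$K{\left(C,o \right)} = - 144 o$ ($K{\left(C,o \right)} = - 72 \left(o + o\right) = - 72 \cdot 2 o = - 144 o$)
$M{\left(q \right)} = 72$ ($M{\left(q \right)} = \left(-144\right) \left(- \frac{1}{2}\right) = 72$)
$\left(2 \left(\left(-4 + M{\left(6 \right)}\right) + W\right) - 6\right)^{2} = \left(2 \left(\left(-4 + 72\right) - 28\right) - 6\right)^{2} = \left(2 \left(68 - 28\right) - 6\right)^{2} = \left(2 \cdot 40 - 6\right)^{2} = \left(80 - 6\right)^{2} = 74^{2} = 5476$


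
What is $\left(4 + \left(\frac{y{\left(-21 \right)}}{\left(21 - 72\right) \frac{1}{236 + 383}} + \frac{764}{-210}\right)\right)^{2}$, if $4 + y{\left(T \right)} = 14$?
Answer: $\frac{46657728016}{3186225} \approx 14644.0$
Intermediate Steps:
$y{\left(T \right)} = 10$ ($y{\left(T \right)} = -4 + 14 = 10$)
$\left(4 + \left(\frac{y{\left(-21 \right)}}{\left(21 - 72\right) \frac{1}{236 + 383}} + \frac{764}{-210}\right)\right)^{2} = \left(4 + \left(\frac{10}{\left(21 - 72\right) \frac{1}{236 + 383}} + \frac{764}{-210}\right)\right)^{2} = \left(4 + \left(\frac{10}{\left(-51\right) \frac{1}{619}} + 764 \left(- \frac{1}{210}\right)\right)\right)^{2} = \left(4 + \left(\frac{10}{\left(-51\right) \frac{1}{619}} - \frac{382}{105}\right)\right)^{2} = \left(4 + \left(\frac{10}{- \frac{51}{619}} - \frac{382}{105}\right)\right)^{2} = \left(4 + \left(10 \left(- \frac{619}{51}\right) - \frac{382}{105}\right)\right)^{2} = \left(4 - \frac{223144}{1785}\right)^{2} = \left(- \frac{216004}{1785}\right)^{2} = \frac{46657728016}{3186225}$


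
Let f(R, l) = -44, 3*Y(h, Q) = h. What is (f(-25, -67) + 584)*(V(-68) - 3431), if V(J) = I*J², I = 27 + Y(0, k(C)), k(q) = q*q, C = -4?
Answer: 65565180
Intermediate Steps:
k(q) = q²
Y(h, Q) = h/3
I = 27 (I = 27 + (⅓)*0 = 27 + 0 = 27)
V(J) = 27*J²
(f(-25, -67) + 584)*(V(-68) - 3431) = (-44 + 584)*(27*(-68)² - 3431) = 540*(27*4624 - 3431) = 540*(124848 - 3431) = 540*121417 = 65565180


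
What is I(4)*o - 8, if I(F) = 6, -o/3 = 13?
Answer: -242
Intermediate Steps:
o = -39 (o = -3*13 = -39)
I(4)*o - 8 = 6*(-39) - 8 = -234 - 8 = -242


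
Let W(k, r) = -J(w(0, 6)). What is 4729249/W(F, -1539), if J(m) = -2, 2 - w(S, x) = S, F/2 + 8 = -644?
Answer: 4729249/2 ≈ 2.3646e+6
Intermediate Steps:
F = -1304 (F = -16 + 2*(-644) = -16 - 1288 = -1304)
w(S, x) = 2 - S
W(k, r) = 2 (W(k, r) = -1*(-2) = 2)
4729249/W(F, -1539) = 4729249/2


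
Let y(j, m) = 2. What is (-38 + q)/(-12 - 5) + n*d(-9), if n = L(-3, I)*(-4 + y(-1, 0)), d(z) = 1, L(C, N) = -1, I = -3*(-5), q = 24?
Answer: 48/17 ≈ 2.8235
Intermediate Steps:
I = 15
n = 2 (n = -(-4 + 2) = -1*(-2) = 2)
(-38 + q)/(-12 - 5) + n*d(-9) = (-38 + 24)/(-12 - 5) + 2*1 = -14/(-17) + 2 = -14*(-1/17) + 2 = 14/17 + 2 = 48/17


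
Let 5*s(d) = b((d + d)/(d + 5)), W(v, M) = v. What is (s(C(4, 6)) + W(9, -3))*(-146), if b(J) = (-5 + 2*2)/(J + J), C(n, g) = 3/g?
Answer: -12337/10 ≈ -1233.7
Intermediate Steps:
b(J) = -1/(2*J) (b(J) = (-5 + 4)/((2*J)) = -1/(2*J))
s(d) = -(5 + d)/(20*d) (s(d) = (-(d + 5)/(d + d)/2)/5 = (-(5 + d)/(2*d)/2)/5 = (-(5 + d)/(4*d))/5 = -(5 + d)/(20*d))
(s(C(4, 6)) + W(9, -3))*(-146) = ((-5 - 3/6)/(20*((3/6))) + 9)*(-146) = ((-5 - 3/6)/(20*((3*(1/6)))) + 9)*(-146) = ((-5 - 1*1/2)/(20*(1/2)) + 9)*(-146) = ((1/20)*2*(-5 - 1/2) + 9)*(-146) = ((1/20)*2*(-11/2) + 9)*(-146) = (-11/20 + 9)*(-146) = (169/20)*(-146) = -12337/10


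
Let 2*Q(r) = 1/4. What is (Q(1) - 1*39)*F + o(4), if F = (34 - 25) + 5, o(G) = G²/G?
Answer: -2161/4 ≈ -540.25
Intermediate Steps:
Q(r) = ⅛ (Q(r) = (½)/4 = (½)*(¼) = ⅛)
o(G) = G
F = 14 (F = 9 + 5 = 14)
(Q(1) - 1*39)*F + o(4) = (⅛ - 1*39)*14 + 4 = (⅛ - 39)*14 + 4 = -311/8*14 + 4 = -2177/4 + 4 = -2161/4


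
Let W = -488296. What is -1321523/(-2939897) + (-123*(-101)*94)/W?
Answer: -19632433843/10109436236 ≈ -1.9420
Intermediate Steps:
-1321523/(-2939897) + (-123*(-101)*94)/W = -1321523/(-2939897) + (-123*(-101)*94)/(-488296) = -1321523*(-1/2939897) + (12423*94)*(-1/488296) = 18613/41407 + 1167762*(-1/488296) = 18613/41407 - 583881/244148 = -19632433843/10109436236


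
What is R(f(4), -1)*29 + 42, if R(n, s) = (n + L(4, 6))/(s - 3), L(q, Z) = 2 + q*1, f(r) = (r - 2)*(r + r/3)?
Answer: -473/6 ≈ -78.833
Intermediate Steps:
f(r) = 4*r*(-2 + r)/3 (f(r) = (-2 + r)*(r + r*(⅓)) = (-2 + r)*(r + r/3) = (-2 + r)*(4*r/3) = 4*r*(-2 + r)/3)
L(q, Z) = 2 + q
R(n, s) = (6 + n)/(-3 + s) (R(n, s) = (n + (2 + 4))/(s - 3) = (n + 6)/(-3 + s) = (6 + n)/(-3 + s))
R(f(4), -1)*29 + 42 = ((6 + (4/3)*4*(-2 + 4))/(-3 - 1))*29 + 42 = ((6 + (4/3)*4*2)/(-4))*29 + 42 = -(6 + 32/3)/4*29 + 42 = -¼*50/3*29 + 42 = -25/6*29 + 42 = -725/6 + 42 = -473/6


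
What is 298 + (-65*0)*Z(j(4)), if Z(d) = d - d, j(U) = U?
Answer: 298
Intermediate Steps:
Z(d) = 0
298 + (-65*0)*Z(j(4)) = 298 - 65*0*0 = 298 + 0*0 = 298 + 0 = 298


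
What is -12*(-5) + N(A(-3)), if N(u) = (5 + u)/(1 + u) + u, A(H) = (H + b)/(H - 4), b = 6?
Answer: 473/7 ≈ 67.571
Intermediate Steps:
A(H) = (6 + H)/(-4 + H) (A(H) = (H + 6)/(H - 4) = (6 + H)/(-4 + H))
N(u) = u + (5 + u)/(1 + u) (N(u) = (5 + u)/(1 + u) + u = u + (5 + u)/(1 + u))
-12*(-5) + N(A(-3)) = -12*(-5) + (5 + ((6 - 3)/(-4 - 3))**2 + 2*((6 - 3)/(-4 - 3)))/(1 + (6 - 3)/(-4 - 3)) = 60 + (5 + (3/(-7))**2 + 2*(3/(-7)))/(1 + 3/(-7)) = 60 + (5 + (-1/7*3)**2 + 2*(-1/7*3))/(1 - 1/7*3) = 60 + (5 + (-3/7)**2 + 2*(-3/7))/(1 - 3/7) = 60 + (5 + 9/49 - 6/7)/(4/7) = 60 + (7/4)*(212/49) = 60 + 53/7 = 473/7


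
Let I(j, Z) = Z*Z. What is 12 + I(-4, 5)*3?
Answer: 87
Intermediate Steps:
I(j, Z) = Z²
12 + I(-4, 5)*3 = 12 + 5²*3 = 12 + 25*3 = 12 + 75 = 87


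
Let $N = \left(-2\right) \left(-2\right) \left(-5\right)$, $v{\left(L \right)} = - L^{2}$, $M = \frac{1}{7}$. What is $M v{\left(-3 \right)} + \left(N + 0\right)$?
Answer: $- \frac{149}{7} \approx -21.286$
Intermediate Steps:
$M = \frac{1}{7} \approx 0.14286$
$N = -20$ ($N = 4 \left(-5\right) = -20$)
$M v{\left(-3 \right)} + \left(N + 0\right) = \frac{\left(-1\right) \left(-3\right)^{2}}{7} + \left(-20 + 0\right) = \frac{\left(-1\right) 9}{7} - 20 = \frac{1}{7} \left(-9\right) - 20 = - \frac{9}{7} - 20 = - \frac{149}{7}$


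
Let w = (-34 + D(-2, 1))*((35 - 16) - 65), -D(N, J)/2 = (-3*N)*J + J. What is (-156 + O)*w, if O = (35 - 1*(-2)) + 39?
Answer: -176640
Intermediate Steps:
D(N, J) = -2*J + 6*J*N (D(N, J) = -2*((-3*N)*J + J) = -2*(-3*J*N + J) = -2*(J - 3*J*N) = -2*J + 6*J*N)
w = 2208 (w = (-34 + 2*1*(-1 + 3*(-2)))*((35 - 16) - 65) = (-34 + 2*1*(-1 - 6))*(19 - 65) = (-34 + 2*1*(-7))*(-46) = (-34 - 14)*(-46) = -48*(-46) = 2208)
O = 76 (O = (35 + 2) + 39 = 37 + 39 = 76)
(-156 + O)*w = (-156 + 76)*2208 = -80*2208 = -176640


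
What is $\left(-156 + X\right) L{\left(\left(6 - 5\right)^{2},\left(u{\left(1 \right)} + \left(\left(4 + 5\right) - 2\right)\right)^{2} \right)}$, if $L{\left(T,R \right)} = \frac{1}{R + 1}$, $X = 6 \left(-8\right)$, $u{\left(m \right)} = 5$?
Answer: $- \frac{204}{145} \approx -1.4069$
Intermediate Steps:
$X = -48$
$L{\left(T,R \right)} = \frac{1}{1 + R}$
$\left(-156 + X\right) L{\left(\left(6 - 5\right)^{2},\left(u{\left(1 \right)} + \left(\left(4 + 5\right) - 2\right)\right)^{2} \right)} = \frac{-156 - 48}{1 + \left(5 + \left(\left(4 + 5\right) - 2\right)\right)^{2}} = - \frac{204}{1 + \left(5 + \left(9 - 2\right)\right)^{2}} = - \frac{204}{1 + \left(5 + 7\right)^{2}} = - \frac{204}{1 + 12^{2}} = - \frac{204}{1 + 144} = - \frac{204}{145}$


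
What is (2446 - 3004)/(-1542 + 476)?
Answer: 279/533 ≈ 0.52345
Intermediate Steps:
(2446 - 3004)/(-1542 + 476) = -558/(-1066) = -558*(-1/1066) = 279/533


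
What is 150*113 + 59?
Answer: 17009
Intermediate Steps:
150*113 + 59 = 16950 + 59 = 17009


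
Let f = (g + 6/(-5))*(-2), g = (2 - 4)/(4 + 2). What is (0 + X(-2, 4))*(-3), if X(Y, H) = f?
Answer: -46/5 ≈ -9.2000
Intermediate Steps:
g = -⅓ (g = -2/6 = -2*⅙ = -⅓ ≈ -0.33333)
f = 46/15 (f = (-⅓ + 6/(-5))*(-2) = (-⅓ + 6*(-⅕))*(-2) = (-⅓ - 6/5)*(-2) = -23/15*(-2) = 46/15 ≈ 3.0667)
X(Y, H) = 46/15
(0 + X(-2, 4))*(-3) = (0 + 46/15)*(-3) = (46/15)*(-3) = -46/5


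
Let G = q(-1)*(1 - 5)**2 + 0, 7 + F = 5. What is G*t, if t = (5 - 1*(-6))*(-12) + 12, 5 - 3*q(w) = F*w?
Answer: -1920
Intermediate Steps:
F = -2 (F = -7 + 5 = -2)
q(w) = 5/3 + 2*w/3 (q(w) = 5/3 - (-2)*w/3 = 5/3 + 2*w/3)
t = -120 (t = (5 + 6)*(-12) + 12 = 11*(-12) + 12 = -132 + 12 = -120)
G = 16 (G = (5/3 + (2/3)*(-1))*(1 - 5)**2 + 0 = (5/3 - 2/3)*(-4)**2 + 0 = 1*16 + 0 = 16 + 0 = 16)
G*t = 16*(-120) = -1920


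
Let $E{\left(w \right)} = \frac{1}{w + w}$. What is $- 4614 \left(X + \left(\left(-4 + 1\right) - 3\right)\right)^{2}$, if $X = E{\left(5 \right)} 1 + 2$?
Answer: $- \frac{3508947}{50} \approx -70179.0$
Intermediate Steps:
$E{\left(w \right)} = \frac{1}{2 w}$
$X = \frac{21}{10}$ ($X = \frac{1}{2 \cdot 5} \cdot 1 + 2 = \frac{1}{2} \cdot \frac{1}{5} \cdot 1 + 2 = \frac{1}{10} \cdot 1 + 2 = \frac{1}{10} + 2 = \frac{21}{10} \approx 2.1$)
$- 4614 \left(X + \left(\left(-4 + 1\right) - 3\right)\right)^{2} = - 4614 \left(\frac{21}{10} + \left(\left(-4 + 1\right) - 3\right)\right)^{2} = - 4614 \left(\frac{21}{10} - 6\right)^{2} = - 4614 \left(- \frac{39}{10}\right)^{2} = \left(-4614\right) \frac{1521}{100} = - \frac{3508947}{50}$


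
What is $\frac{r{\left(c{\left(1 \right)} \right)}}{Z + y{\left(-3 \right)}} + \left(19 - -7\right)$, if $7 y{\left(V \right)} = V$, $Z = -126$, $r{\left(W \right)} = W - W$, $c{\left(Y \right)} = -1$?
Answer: $26$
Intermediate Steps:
$r{\left(W \right)} = 0$
$y{\left(V \right)} = \frac{V}{7}$
$\frac{r{\left(c{\left(1 \right)} \right)}}{Z + y{\left(-3 \right)}} + \left(19 - -7\right) = \frac{0}{-126 + \frac{1}{7} \left(-3\right)} + \left(19 - -7\right) = \frac{0}{-126 - \frac{3}{7}} + \left(19 + 7\right) = \frac{0}{- \frac{885}{7}} + 26 = 0 \left(- \frac{7}{885}\right) + 26 = 0 + 26 = 26$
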